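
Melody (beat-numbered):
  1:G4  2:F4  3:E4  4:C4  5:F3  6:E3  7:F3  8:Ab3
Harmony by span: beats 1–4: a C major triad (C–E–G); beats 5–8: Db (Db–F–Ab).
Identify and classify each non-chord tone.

The harmony at that moment is C major triad (C, E, G); F4 is not a chord tone.
It is approached by step down from G4 and left by step down to E4.
Step in, step out in the same direction — a passing tone.
The harmony at that moment is Db major triad (Db, F, Ab); E3 is not a chord tone.
It is approached by step down from F3 and left by step up to F3.
Step away and step back to the same note — a neighbor tone (lower neighbor).

F4 (beat 2) — passing tone; E3 (beat 6) — neighbor tone.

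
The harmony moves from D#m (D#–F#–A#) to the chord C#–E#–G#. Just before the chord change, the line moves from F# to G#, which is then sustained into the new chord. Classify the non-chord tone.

The harmony at that moment is D# minor triad (D#, F#, A#); G# is not a chord tone.
It is approached by step up from F# and then sustained as the same pitch into the next harmony.
Arriving early and becoming a chord tone when the harmony changes — an anticipation.

G# is an anticipation.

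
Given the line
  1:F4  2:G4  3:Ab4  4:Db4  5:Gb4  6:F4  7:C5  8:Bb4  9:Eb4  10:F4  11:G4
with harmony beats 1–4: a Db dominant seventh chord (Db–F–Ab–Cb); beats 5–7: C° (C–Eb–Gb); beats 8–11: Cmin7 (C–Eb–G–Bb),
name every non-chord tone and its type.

G4 (beat 2) — passing tone; F4 (beat 6) — escape tone; F4 (beat 10) — passing tone.

The harmony at that moment is Db dominant seventh chord (Db, F, Ab, Cb); G4 is not a chord tone.
It is approached by step up from F4 and left by step up to Ab4.
Step in, step out in the same direction — a passing tone.
The harmony at that moment is C diminished triad (C, Eb, Gb); F4 is not a chord tone.
It is approached by step down from Gb4 and left by leap up to C5.
Step in, leap out — an escape tone.
The harmony at that moment is C minor seventh chord (C, Eb, G, Bb); F4 is not a chord tone.
It is approached by step up from Eb4 and left by step up to G4.
Step in, step out in the same direction — a passing tone.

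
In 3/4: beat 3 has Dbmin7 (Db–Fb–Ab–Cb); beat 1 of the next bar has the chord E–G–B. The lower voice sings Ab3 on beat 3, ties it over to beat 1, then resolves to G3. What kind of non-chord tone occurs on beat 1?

The harmony at that moment is E minor triad (E, G, B); Ab3 is not a chord tone.
It is held over (the same pitch as the preceding Ab3) and left by step down to G3.
Held over from the previous chord and resolving down by step — a suspension.

Suspension.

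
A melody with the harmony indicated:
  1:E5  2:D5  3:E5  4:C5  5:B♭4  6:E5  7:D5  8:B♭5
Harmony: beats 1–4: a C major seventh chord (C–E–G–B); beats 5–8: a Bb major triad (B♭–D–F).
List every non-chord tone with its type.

D5 (beat 2) — neighbor tone; E5 (beat 6) — appoggiatura.

The harmony at that moment is C major seventh chord (C, E, G, B); D5 is not a chord tone.
It is approached by step down from E5 and left by step up to E5.
Step away and step back to the same note — a neighbor tone (lower neighbor).
The harmony at that moment is B♭ major triad (B♭, D, F); E5 is not a chord tone.
It is approached by leap up from B♭4 and left by step down to D5.
Leap in, step out — an appoggiatura.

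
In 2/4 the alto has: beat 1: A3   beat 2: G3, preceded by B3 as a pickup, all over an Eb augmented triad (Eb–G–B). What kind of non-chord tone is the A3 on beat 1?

The harmony at that moment is Eb augmented triad (Eb, G, B); A3 is not a chord tone.
It is approached by step down from B3 and left by step down to G3.
Step in, step out in the same direction — a passing tone.

Passing tone.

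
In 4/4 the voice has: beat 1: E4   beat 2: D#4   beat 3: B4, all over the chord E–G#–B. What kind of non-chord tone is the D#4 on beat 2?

The harmony at that moment is E major triad (E, G#, B); D#4 is not a chord tone.
It is approached by step down from E4 and left by leap up to B4.
Step in, leap out, on a weak beat — an escape tone.

Escape tone.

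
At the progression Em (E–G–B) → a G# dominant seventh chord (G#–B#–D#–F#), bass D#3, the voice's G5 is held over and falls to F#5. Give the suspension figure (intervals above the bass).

4–3 suspension.

At the second chord the bass is D#3. The suspended G5 lies a fourth above the bass; after resolving down by step to F#5, the interval above the bass becomes a third.
Suspension figures are named by those two intervals: 4–3.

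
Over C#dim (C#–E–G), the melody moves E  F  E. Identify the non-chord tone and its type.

The harmony at that moment is C# diminished triad (C#, E, G); F is not a chord tone.
It is approached by step up from E and left by step down to E.
Step away and step back to the same note — a neighbor tone (upper neighbor).

F is a neighbor tone.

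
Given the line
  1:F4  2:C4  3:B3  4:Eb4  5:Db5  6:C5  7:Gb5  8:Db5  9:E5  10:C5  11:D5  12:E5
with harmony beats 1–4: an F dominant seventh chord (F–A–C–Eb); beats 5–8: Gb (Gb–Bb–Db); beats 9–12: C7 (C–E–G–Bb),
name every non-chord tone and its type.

B3 (beat 3) — escape tone; C5 (beat 6) — escape tone; D5 (beat 11) — passing tone.

The harmony at that moment is F dominant seventh chord (F, A, C, Eb); B3 is not a chord tone.
It is approached by step down from C4 and left by leap up to Eb4.
Step in, leap out — an escape tone.
The harmony at that moment is Gb major triad (Gb, Bb, Db); C5 is not a chord tone.
It is approached by step down from Db5 and left by leap up to Gb5.
Step in, leap out — an escape tone.
The harmony at that moment is C dominant seventh chord (C, E, G, Bb); D5 is not a chord tone.
It is approached by step up from C5 and left by step up to E5.
Step in, step out in the same direction — a passing tone.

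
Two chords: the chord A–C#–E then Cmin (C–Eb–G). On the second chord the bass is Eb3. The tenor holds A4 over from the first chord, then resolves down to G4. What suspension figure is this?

At the second chord the bass is Eb3. The suspended A4 lies a fourth above the bass; after resolving down by step to G4, the interval above the bass becomes a third.
Suspension figures are named by those two intervals: 4–3.

4–3 suspension.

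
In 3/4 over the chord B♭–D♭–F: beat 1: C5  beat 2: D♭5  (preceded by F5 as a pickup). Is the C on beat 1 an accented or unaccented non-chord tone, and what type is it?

The harmony at that moment is B♭ minor triad (B♭, D♭, F); C5 is not a chord tone.
It is approached by leap down from F5 and left by step up to D♭5.
Leap in, step out — an appoggiatura.
It falls on the downbeat, so it is accented.

Accented appoggiatura.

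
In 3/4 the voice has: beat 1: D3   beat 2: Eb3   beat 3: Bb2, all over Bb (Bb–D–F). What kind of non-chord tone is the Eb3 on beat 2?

The harmony at that moment is Bb major triad (Bb, D, F); Eb3 is not a chord tone.
It is approached by step up from D3 and left by leap down to Bb2.
Step in, leap out, on a weak beat — an escape tone.

Escape tone.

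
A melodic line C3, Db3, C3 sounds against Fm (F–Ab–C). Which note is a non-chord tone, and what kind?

Db3 is a neighbor tone.

The harmony at that moment is F minor triad (F, Ab, C); Db3 is not a chord tone.
It is approached by step up from C3 and left by step down to C3.
Step away and step back to the same note — a neighbor tone (upper neighbor).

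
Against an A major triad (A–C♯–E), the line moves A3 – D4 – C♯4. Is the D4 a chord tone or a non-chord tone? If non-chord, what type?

Non-chord tone — an appoggiatura.

The harmony at that moment is A major triad (A, C♯, E); D4 is not a chord tone.
It is approached by leap up from A3 and left by step down to C♯4.
Leap in, step out — an appoggiatura.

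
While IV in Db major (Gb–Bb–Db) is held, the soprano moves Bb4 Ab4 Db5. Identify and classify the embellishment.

Ab4 is an escape tone.

The harmony at that moment is Gb major triad (Gb, Bb, Db); Ab4 is not a chord tone.
It is approached by step down from Bb4 and left by leap up to Db5.
Step in, leap out — an escape tone.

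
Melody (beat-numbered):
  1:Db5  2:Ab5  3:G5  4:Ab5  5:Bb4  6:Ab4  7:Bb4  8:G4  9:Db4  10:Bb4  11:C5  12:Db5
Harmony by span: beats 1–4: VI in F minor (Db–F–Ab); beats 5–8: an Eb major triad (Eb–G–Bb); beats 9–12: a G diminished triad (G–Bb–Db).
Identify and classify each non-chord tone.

G5 (beat 3) — neighbor tone; Ab4 (beat 6) — neighbor tone; C5 (beat 11) — passing tone.

The harmony at that moment is Db major triad (Db, F, Ab); G5 is not a chord tone.
It is approached by step down from Ab5 and left by step up to Ab5.
Step away and step back to the same note — a neighbor tone (lower neighbor).
The harmony at that moment is Eb major triad (Eb, G, Bb); Ab4 is not a chord tone.
It is approached by step down from Bb4 and left by step up to Bb4.
Step away and step back to the same note — a neighbor tone (lower neighbor).
The harmony at that moment is G diminished triad (G, Bb, Db); C5 is not a chord tone.
It is approached by step up from Bb4 and left by step up to Db5.
Step in, step out in the same direction — a passing tone.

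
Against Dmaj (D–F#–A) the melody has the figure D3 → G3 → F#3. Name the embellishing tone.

The harmony at that moment is D major triad (D, F#, A); G3 is not a chord tone.
It is approached by leap up from D3 and left by step down to F#3.
Leap in, step out — an appoggiatura.

G3 is an appoggiatura.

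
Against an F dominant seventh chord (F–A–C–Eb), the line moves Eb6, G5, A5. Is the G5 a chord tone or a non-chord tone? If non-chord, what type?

The harmony at that moment is F dominant seventh chord (F, A, C, Eb); G5 is not a chord tone.
It is approached by leap down from Eb6 and left by step up to A5.
Leap in, step out — an appoggiatura.

Non-chord tone — an appoggiatura.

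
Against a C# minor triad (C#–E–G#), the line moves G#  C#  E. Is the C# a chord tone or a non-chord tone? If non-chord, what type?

C# minor triad contains C#, E, G#; C# is the root, so it is a chord tone.

Chord tone (the root of C# minor triad).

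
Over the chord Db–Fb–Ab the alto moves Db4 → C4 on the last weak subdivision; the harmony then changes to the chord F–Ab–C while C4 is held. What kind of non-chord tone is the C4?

The harmony at that moment is Db minor triad (Db, Fb, Ab); C4 is not a chord tone.
It is approached by step down from Db4 and then sustained as the same pitch into the next harmony.
Arriving early and becoming a chord tone when the harmony changes — an anticipation.

C4 is an anticipation.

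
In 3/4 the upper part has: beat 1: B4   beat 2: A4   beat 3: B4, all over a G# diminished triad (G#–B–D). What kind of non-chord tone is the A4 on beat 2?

Lower neighbor tone.

The harmony at that moment is G# diminished triad (G#, B, D); A4 is not a chord tone.
It is approached by step down from B4 and left by step up to B4.
Step away and step back to the same note — a neighbor tone (lower neighbor).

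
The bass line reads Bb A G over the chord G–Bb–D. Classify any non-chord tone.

A is a passing tone.

The harmony at that moment is G minor triad (G, Bb, D); A is not a chord tone.
It is approached by step down from Bb and left by step down to G.
Step in, step out in the same direction — a passing tone.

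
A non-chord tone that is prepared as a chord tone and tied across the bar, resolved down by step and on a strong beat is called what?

Suspension.

Approach: by preparation — the pitch is first a chord tone, then held (tied or repeated) while the harmony changes under it. Departure: down by step. Metric position: strong.
A prepared dissonance that resolves downward by step — a suspension. (The same figure resolving upward would be a retardation.)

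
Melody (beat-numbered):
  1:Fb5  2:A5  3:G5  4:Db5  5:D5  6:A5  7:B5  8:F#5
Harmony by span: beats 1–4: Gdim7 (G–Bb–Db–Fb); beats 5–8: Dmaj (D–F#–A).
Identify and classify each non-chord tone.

A5 (beat 2) — appoggiatura; B5 (beat 7) — escape tone.

The harmony at that moment is G diminished seventh chord (G, Bb, Db, Fb); A5 is not a chord tone.
It is approached by leap up from Fb5 and left by step down to G5.
Leap in, step out — an appoggiatura.
The harmony at that moment is D major triad (D, F#, A); B5 is not a chord tone.
It is approached by step up from A5 and left by leap down to F#5.
Step in, leap out — an escape tone.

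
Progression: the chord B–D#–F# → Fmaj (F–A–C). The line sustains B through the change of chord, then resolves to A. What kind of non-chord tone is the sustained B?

B is a suspension.

The harmony at that moment is F major triad (F, A, C); B is not a chord tone.
It is held over (the same pitch as the preceding B) and left by step down to A.
Held over from the previous chord and resolving down by step — a suspension.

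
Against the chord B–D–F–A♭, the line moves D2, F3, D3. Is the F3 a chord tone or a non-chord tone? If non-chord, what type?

Chord tone (the fifth of B diminished seventh chord).

B diminished seventh chord contains B, D, F, A♭; F is the fifth, so it is a chord tone.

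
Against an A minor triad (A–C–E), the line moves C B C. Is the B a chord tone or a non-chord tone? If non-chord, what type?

The harmony at that moment is A minor triad (A, C, E); B is not a chord tone.
It is approached by step down from C and left by step up to C.
Step away and step back to the same note — a neighbor tone (lower neighbor).

Non-chord tone — a neighbor tone.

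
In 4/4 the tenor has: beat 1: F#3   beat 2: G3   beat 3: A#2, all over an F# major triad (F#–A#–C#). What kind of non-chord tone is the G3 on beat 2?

The harmony at that moment is F# major triad (F#, A#, C#); G3 is not a chord tone.
It is approached by step up from F#3 and left by leap down to A#2.
Step in, leap out, on a weak beat — an escape tone.

Escape tone.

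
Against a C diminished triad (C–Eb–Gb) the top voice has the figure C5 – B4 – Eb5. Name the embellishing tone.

B4 is an escape tone.

The harmony at that moment is C diminished triad (C, Eb, Gb); B4 is not a chord tone.
It is approached by step down from C5 and left by leap up to Eb5.
Step in, leap out — an escape tone.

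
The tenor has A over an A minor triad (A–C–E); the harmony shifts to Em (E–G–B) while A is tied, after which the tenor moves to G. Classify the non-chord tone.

The harmony at that moment is E minor triad (E, G, B); A is not a chord tone.
It is held over (the same pitch as the preceding A) and left by step down to G.
Held over from the previous chord and resolving down by step — a suspension.

A is a suspension.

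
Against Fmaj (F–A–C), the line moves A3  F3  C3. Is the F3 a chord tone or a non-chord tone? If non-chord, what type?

F major triad contains F, A, C; F is the root, so it is a chord tone.

Chord tone (the root of F major triad).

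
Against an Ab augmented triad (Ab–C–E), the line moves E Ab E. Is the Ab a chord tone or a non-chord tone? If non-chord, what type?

Chord tone (the root of Ab augmented triad).

Ab augmented triad contains Ab, C, E; Ab is the root, so it is a chord tone.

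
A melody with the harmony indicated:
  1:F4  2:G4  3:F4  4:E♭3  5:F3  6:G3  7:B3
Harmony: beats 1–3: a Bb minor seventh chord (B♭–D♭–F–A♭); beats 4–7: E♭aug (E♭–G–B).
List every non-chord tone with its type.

G4 (beat 2) — neighbor tone; F3 (beat 5) — passing tone.

The harmony at that moment is B♭ minor seventh chord (B♭, D♭, F, A♭); G4 is not a chord tone.
It is approached by step up from F4 and left by step down to F4.
Step away and step back to the same note — a neighbor tone (upper neighbor).
The harmony at that moment is E♭ augmented triad (E♭, G, B); F3 is not a chord tone.
It is approached by step up from E♭3 and left by step up to G3.
Step in, step out in the same direction — a passing tone.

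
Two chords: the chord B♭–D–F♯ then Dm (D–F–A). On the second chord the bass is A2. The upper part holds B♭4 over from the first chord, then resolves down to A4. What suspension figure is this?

At the second chord the bass is A2. The suspended B♭4 lies a ninth above the bass; after resolving down by step to A4, the interval above the bass becomes an octave.
Suspension figures are named by those two intervals: 9–8.

9–8 suspension.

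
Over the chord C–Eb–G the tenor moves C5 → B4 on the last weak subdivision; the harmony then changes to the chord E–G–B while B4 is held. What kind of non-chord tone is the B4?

The harmony at that moment is C minor triad (C, Eb, G); B4 is not a chord tone.
It is approached by step down from C5 and then sustained as the same pitch into the next harmony.
Arriving early and becoming a chord tone when the harmony changes — an anticipation.

B4 is an anticipation.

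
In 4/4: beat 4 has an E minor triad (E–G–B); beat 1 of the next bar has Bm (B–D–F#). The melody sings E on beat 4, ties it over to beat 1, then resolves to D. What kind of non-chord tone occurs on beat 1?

Suspension.

The harmony at that moment is B minor triad (B, D, F#); E is not a chord tone.
It is held over (the same pitch as the preceding E) and left by step down to D.
Held over from the previous chord and resolving down by step — a suspension.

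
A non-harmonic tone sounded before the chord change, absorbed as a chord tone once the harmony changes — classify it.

Approach: ahead of the chord change (typically by step), so it is dissonant against the current harmony. Departure: none — the same pitch is restated or held and is a chord tone of the new harmony.
Dissonant first, consonant once the harmony catches up: the note simply arrives early — an anticipation. (The reverse timing, consonant first and dissonant after the change, would be a suspension or retardation.)

Anticipation.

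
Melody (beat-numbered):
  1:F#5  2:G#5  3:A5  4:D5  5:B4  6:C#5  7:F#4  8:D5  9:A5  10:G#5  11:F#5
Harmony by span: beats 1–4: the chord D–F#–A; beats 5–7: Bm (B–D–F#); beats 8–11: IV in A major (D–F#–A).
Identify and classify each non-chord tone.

The harmony at that moment is D major triad (D, F#, A); G#5 is not a chord tone.
It is approached by step up from F#5 and left by step up to A5.
Step in, step out in the same direction — a passing tone.
The harmony at that moment is B minor triad (B, D, F#); C#5 is not a chord tone.
It is approached by step up from B4 and left by leap down to F#4.
Step in, leap out — an escape tone.
The harmony at that moment is D major triad (D, F#, A); G#5 is not a chord tone.
It is approached by step down from A5 and left by step down to F#5.
Step in, step out in the same direction — a passing tone.

G#5 (beat 2) — passing tone; C#5 (beat 6) — escape tone; G#5 (beat 10) — passing tone.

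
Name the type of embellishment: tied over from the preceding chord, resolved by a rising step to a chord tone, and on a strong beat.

Retardation.

Approach: by preparation — the pitch is first a chord tone, then held (tied or repeated) while the harmony changes under it. Departure: up by step. Metric position: strong.
A prepared dissonance that resolves upward by step — a retardation. (The same figure resolving downward would be a suspension.)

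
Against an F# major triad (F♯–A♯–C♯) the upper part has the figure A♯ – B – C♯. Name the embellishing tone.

B is a passing tone.

The harmony at that moment is F♯ major triad (F♯, A♯, C♯); B is not a chord tone.
It is approached by step up from A♯ and left by step up to C♯.
Step in, step out in the same direction — a passing tone.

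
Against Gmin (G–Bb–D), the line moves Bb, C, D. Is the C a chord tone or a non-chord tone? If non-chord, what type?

Non-chord tone — a passing tone.

The harmony at that moment is G minor triad (G, Bb, D); C is not a chord tone.
It is approached by step up from Bb and left by step up to D.
Step in, step out in the same direction — a passing tone.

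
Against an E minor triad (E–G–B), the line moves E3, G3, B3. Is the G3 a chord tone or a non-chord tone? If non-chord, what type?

Chord tone (the third of E minor triad).

E minor triad contains E, G, B; G is the third, so it is a chord tone.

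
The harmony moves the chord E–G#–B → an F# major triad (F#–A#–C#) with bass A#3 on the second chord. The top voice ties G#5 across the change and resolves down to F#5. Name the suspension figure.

7–6 suspension.

At the second chord the bass is A#3. The suspended G#5 lies a seventh above the bass; after resolving down by step to F#5, the interval above the bass becomes a sixth.
Suspension figures are named by those two intervals: 7–6.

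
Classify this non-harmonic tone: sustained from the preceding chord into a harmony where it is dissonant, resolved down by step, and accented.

Suspension.

Approach: by preparation — the pitch is first a chord tone, then held (tied or repeated) while the harmony changes under it. Departure: down by step. Metric position: strong.
A prepared dissonance that resolves downward by step — a suspension. (The same figure resolving upward would be a retardation.)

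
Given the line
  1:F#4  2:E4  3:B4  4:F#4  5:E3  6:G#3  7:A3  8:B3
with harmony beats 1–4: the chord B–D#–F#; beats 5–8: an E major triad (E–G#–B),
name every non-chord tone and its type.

E4 (beat 2) — escape tone; A3 (beat 7) — passing tone.

The harmony at that moment is B major triad (B, D#, F#); E4 is not a chord tone.
It is approached by step down from F#4 and left by leap up to B4.
Step in, leap out — an escape tone.
The harmony at that moment is E major triad (E, G#, B); A3 is not a chord tone.
It is approached by step up from G#3 and left by step up to B3.
Step in, step out in the same direction — a passing tone.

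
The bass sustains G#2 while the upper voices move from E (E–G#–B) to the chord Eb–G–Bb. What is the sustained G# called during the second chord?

Pedal tone (pedal point).

The harmony at that moment is Eb major triad (Eb, G, Bb); G#2 is not a chord tone.
It is held over (the same pitch as the preceding G#2) and then sustained as the same pitch into the next harmony.
Sustained through a change of harmony — a pedal tone.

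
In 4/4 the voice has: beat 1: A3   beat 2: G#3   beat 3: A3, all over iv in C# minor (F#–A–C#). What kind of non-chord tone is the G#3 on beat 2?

The harmony at that moment is F# minor triad (F#, A, C#); G#3 is not a chord tone.
It is approached by step down from A3 and left by step up to A3.
Step away and step back to the same note — a neighbor tone (lower neighbor).

Lower neighbor tone.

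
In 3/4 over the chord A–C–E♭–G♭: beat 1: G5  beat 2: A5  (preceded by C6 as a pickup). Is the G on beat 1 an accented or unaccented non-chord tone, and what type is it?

The harmony at that moment is A diminished seventh chord (A, C, E♭, G♭); G5 is not a chord tone.
It is approached by leap down from C6 and left by step up to A5.
Leap in, step out — an appoggiatura.
It falls on the downbeat, so it is accented.

Accented appoggiatura.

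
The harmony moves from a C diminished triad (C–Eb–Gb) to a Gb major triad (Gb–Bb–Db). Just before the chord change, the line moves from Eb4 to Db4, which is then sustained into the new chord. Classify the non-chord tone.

Db4 is an anticipation.

The harmony at that moment is C diminished triad (C, Eb, Gb); Db4 is not a chord tone.
It is approached by step down from Eb4 and then sustained as the same pitch into the next harmony.
Arriving early and becoming a chord tone when the harmony changes — an anticipation.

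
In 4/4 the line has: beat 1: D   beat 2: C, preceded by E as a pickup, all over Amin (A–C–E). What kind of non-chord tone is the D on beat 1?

Passing tone.

The harmony at that moment is A minor triad (A, C, E); D is not a chord tone.
It is approached by step down from E and left by step down to C.
Step in, step out in the same direction — a passing tone.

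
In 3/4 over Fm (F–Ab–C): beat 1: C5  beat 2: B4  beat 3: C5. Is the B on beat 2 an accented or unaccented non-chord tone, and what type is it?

Unaccented neighbor tone.

The harmony at that moment is F minor triad (F, Ab, C); B4 is not a chord tone.
It is approached by step down from C5 and left by step up to C5.
Step away and step back to the same note — a neighbor tone (lower neighbor).
It falls on a weak beat, so it is unaccented.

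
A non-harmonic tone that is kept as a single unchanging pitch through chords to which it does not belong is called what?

Approach: none. Departure: none — a single pitch is sustained while the chords change around it, passing through harmonies that do not contain it.
No melodic motion at all; the dissonance is created entirely by the moving harmonies against the stationary note — a pedal tone (pedal point).

Pedal tone.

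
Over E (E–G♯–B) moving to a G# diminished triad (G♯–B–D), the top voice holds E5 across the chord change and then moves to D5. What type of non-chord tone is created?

E5 is a suspension.

The harmony at that moment is G♯ diminished triad (G♯, B, D); E5 is not a chord tone.
It is held over (the same pitch as the preceding E5) and left by step down to D5.
Held over from the previous chord and resolving down by step — a suspension.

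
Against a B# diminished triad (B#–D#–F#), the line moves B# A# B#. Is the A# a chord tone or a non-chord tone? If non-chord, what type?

The harmony at that moment is B# diminished triad (B#, D#, F#); A# is not a chord tone.
It is approached by step down from B# and left by step up to B#.
Step away and step back to the same note — a neighbor tone (lower neighbor).

Non-chord tone — a neighbor tone.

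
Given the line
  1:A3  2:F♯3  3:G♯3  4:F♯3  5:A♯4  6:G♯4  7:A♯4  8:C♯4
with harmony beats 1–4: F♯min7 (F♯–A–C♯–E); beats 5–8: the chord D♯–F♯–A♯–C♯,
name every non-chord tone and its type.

G♯3 (beat 3) — neighbor tone; G♯4 (beat 6) — neighbor tone.

The harmony at that moment is F♯ minor seventh chord (F♯, A, C♯, E); G♯3 is not a chord tone.
It is approached by step up from F♯3 and left by step down to F♯3.
Step away and step back to the same note — a neighbor tone (upper neighbor).
The harmony at that moment is D♯ minor seventh chord (D♯, F♯, A♯, C♯); G♯4 is not a chord tone.
It is approached by step down from A♯4 and left by step up to A♯4.
Step away and step back to the same note — a neighbor tone (lower neighbor).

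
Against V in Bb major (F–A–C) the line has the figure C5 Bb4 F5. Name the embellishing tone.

The harmony at that moment is F major triad (F, A, C); Bb4 is not a chord tone.
It is approached by step down from C5 and left by leap up to F5.
Step in, leap out — an escape tone.

Bb4 is an escape tone.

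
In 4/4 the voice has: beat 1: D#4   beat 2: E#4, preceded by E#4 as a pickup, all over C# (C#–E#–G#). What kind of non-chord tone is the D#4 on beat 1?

Lower neighbor tone.

The harmony at that moment is C# major triad (C#, E#, G#); D#4 is not a chord tone.
It is approached by step down from E#4 and left by step up to E#4.
Step away and step back to the same note — a neighbor tone (lower neighbor).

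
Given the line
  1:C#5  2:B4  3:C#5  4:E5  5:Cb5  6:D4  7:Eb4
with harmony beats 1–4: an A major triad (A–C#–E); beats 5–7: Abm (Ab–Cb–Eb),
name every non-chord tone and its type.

B4 (beat 2) — neighbor tone; D4 (beat 6) — appoggiatura.

The harmony at that moment is A major triad (A, C#, E); B4 is not a chord tone.
It is approached by step down from C#5 and left by step up to C#5.
Step away and step back to the same note — a neighbor tone (lower neighbor).
The harmony at that moment is Ab minor triad (Ab, Cb, Eb); D4 is not a chord tone.
It is approached by leap down from Cb5 and left by step up to Eb4.
Leap in, step out — an appoggiatura.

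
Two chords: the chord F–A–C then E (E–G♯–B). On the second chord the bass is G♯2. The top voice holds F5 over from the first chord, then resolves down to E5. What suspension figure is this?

7–6 suspension.

At the second chord the bass is G♯2. The suspended F5 lies a seventh above the bass; after resolving down by step to E5, the interval above the bass becomes a sixth.
Suspension figures are named by those two intervals: 7–6.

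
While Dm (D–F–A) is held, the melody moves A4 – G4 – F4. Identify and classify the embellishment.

G4 is a passing tone.

The harmony at that moment is D minor triad (D, F, A); G4 is not a chord tone.
It is approached by step down from A4 and left by step down to F4.
Step in, step out in the same direction — a passing tone.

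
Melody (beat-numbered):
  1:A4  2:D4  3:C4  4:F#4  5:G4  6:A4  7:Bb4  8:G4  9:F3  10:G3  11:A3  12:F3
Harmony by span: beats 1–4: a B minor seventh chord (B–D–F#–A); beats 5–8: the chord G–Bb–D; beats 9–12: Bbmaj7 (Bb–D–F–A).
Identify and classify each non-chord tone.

The harmony at that moment is B minor seventh chord (B, D, F#, A); C4 is not a chord tone.
It is approached by step down from D4 and left by leap up to F#4.
Step in, leap out — an escape tone.
The harmony at that moment is G minor triad (G, Bb, D); A4 is not a chord tone.
It is approached by step up from G4 and left by step up to Bb4.
Step in, step out in the same direction — a passing tone.
The harmony at that moment is Bb major seventh chord (Bb, D, F, A); G3 is not a chord tone.
It is approached by step up from F3 and left by step up to A3.
Step in, step out in the same direction — a passing tone.

C4 (beat 3) — escape tone; A4 (beat 6) — passing tone; G3 (beat 10) — passing tone.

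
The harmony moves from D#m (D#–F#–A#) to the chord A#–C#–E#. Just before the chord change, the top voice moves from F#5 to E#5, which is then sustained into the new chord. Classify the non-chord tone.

E#5 is an anticipation.

The harmony at that moment is D# minor triad (D#, F#, A#); E#5 is not a chord tone.
It is approached by step down from F#5 and then sustained as the same pitch into the next harmony.
Arriving early and becoming a chord tone when the harmony changes — an anticipation.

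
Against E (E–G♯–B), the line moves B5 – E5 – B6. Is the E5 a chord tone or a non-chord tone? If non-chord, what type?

E major triad contains E, G♯, B; E is the root, so it is a chord tone.

Chord tone (the root of E major triad).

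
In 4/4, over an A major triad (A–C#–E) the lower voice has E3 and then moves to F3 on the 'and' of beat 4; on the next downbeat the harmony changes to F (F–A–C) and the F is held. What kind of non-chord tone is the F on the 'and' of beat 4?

Anticipation.

The harmony at that moment is A major triad (A, C#, E); F3 is not a chord tone.
It is approached by step up from E3 and then sustained as the same pitch into the next harmony.
Arriving early and becoming a chord tone when the harmony changes — an anticipation.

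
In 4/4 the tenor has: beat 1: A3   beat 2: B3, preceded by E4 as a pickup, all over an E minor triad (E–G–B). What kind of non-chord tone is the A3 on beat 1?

Appoggiatura.

The harmony at that moment is E minor triad (E, G, B); A3 is not a chord tone.
It is approached by leap down from E4 and left by step up to B3.
Leap in, step out, metrically accented — an appoggiatura.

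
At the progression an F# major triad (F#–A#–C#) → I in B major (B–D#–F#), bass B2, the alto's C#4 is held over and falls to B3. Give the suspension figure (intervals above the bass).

At the second chord the bass is B2. The suspended C#4 lies a ninth above the bass; after resolving down by step to B3, the interval above the bass becomes an octave.
Suspension figures are named by those two intervals: 9–8.

9–8 suspension.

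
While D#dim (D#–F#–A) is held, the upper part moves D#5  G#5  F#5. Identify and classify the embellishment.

G#5 is an appoggiatura.

The harmony at that moment is D# diminished triad (D#, F#, A); G#5 is not a chord tone.
It is approached by leap up from D#5 and left by step down to F#5.
Leap in, step out — an appoggiatura.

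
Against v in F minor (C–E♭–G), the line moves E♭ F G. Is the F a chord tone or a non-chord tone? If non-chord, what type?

Non-chord tone — a passing tone.

The harmony at that moment is C minor triad (C, E♭, G); F is not a chord tone.
It is approached by step up from E♭ and left by step up to G.
Step in, step out in the same direction — a passing tone.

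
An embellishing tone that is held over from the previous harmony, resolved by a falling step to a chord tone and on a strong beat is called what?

Approach: by preparation — the pitch is first a chord tone, then held (tied or repeated) while the harmony changes under it. Departure: down by step. Metric position: strong.
A prepared dissonance that resolves downward by step — a suspension. (The same figure resolving upward would be a retardation.)

Suspension.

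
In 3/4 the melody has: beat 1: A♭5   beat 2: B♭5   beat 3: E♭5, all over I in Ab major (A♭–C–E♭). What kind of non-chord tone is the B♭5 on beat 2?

The harmony at that moment is A♭ major triad (A♭, C, E♭); B♭5 is not a chord tone.
It is approached by step up from A♭5 and left by leap down to E♭5.
Step in, leap out, on a weak beat — an escape tone.

Escape tone.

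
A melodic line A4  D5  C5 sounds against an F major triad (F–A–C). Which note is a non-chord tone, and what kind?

D5 is an appoggiatura.

The harmony at that moment is F major triad (F, A, C); D5 is not a chord tone.
It is approached by leap up from A4 and left by step down to C5.
Leap in, step out — an appoggiatura.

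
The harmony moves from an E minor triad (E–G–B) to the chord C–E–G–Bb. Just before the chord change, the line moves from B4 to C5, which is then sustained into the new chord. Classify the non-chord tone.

C5 is an anticipation.

The harmony at that moment is E minor triad (E, G, B); C5 is not a chord tone.
It is approached by step up from B4 and then sustained as the same pitch into the next harmony.
Arriving early and becoming a chord tone when the harmony changes — an anticipation.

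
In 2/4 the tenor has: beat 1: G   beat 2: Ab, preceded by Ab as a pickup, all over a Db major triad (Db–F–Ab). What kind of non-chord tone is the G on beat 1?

The harmony at that moment is Db major triad (Db, F, Ab); G is not a chord tone.
It is approached by step down from Ab and left by step up to Ab.
Step away and step back to the same note — a neighbor tone (lower neighbor).

Lower neighbor tone.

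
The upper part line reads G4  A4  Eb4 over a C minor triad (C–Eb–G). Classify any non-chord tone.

A4 is an escape tone.

The harmony at that moment is C minor triad (C, Eb, G); A4 is not a chord tone.
It is approached by step up from G4 and left by leap down to Eb4.
Step in, leap out — an escape tone.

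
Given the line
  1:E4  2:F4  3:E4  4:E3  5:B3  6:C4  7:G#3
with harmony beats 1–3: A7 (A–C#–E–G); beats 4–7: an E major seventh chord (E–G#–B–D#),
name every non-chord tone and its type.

F4 (beat 2) — neighbor tone; C4 (beat 6) — escape tone.

The harmony at that moment is A dominant seventh chord (A, C#, E, G); F4 is not a chord tone.
It is approached by step up from E4 and left by step down to E4.
Step away and step back to the same note — a neighbor tone (upper neighbor).
The harmony at that moment is E major seventh chord (E, G#, B, D#); C4 is not a chord tone.
It is approached by step up from B3 and left by leap down to G#3.
Step in, leap out — an escape tone.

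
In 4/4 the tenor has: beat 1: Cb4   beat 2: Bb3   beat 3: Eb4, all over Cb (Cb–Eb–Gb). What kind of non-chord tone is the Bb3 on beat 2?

Escape tone.

The harmony at that moment is Cb major triad (Cb, Eb, Gb); Bb3 is not a chord tone.
It is approached by step down from Cb4 and left by leap up to Eb4.
Step in, leap out, on a weak beat — an escape tone.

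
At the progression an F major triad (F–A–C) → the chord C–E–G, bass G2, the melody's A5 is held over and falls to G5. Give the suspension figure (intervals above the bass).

9–8 suspension.

At the second chord the bass is G2. The suspended A5 lies a ninth above the bass; after resolving down by step to G5, the interval above the bass becomes an octave.
Suspension figures are named by those two intervals: 9–8.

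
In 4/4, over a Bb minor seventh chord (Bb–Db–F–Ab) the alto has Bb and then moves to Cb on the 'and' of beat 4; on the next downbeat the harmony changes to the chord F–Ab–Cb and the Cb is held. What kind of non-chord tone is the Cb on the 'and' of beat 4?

The harmony at that moment is Bb minor seventh chord (Bb, Db, F, Ab); Cb is not a chord tone.
It is approached by step up from Bb and then sustained as the same pitch into the next harmony.
Arriving early and becoming a chord tone when the harmony changes — an anticipation.

Anticipation.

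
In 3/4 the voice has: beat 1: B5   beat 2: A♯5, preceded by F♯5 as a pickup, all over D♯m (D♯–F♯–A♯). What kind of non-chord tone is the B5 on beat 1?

The harmony at that moment is D♯ minor triad (D♯, F♯, A♯); B5 is not a chord tone.
It is approached by leap up from F♯5 and left by step down to A♯5.
Leap in, step out, metrically accented — an appoggiatura.

Appoggiatura.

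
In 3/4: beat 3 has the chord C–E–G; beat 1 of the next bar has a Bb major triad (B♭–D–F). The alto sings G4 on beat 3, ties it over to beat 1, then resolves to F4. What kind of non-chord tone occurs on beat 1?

Suspension.

The harmony at that moment is B♭ major triad (B♭, D, F); G4 is not a chord tone.
It is held over (the same pitch as the preceding G4) and left by step down to F4.
Held over from the previous chord and resolving down by step — a suspension.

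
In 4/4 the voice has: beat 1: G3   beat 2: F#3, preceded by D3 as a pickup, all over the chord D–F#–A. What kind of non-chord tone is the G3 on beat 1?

The harmony at that moment is D major triad (D, F#, A); G3 is not a chord tone.
It is approached by leap up from D3 and left by step down to F#3.
Leap in, step out, metrically accented — an appoggiatura.

Appoggiatura.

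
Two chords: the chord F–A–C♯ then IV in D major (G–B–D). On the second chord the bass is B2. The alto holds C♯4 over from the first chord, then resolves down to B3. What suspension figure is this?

9–8 suspension.

At the second chord the bass is B2. The suspended C♯4 lies a ninth above the bass; after resolving down by step to B3, the interval above the bass becomes an octave.
Suspension figures are named by those two intervals: 9–8.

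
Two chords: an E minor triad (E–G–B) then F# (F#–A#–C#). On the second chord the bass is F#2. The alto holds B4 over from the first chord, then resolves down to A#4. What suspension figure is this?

At the second chord the bass is F#2. The suspended B4 lies a fourth above the bass; after resolving down by step to A#4, the interval above the bass becomes a third.
Suspension figures are named by those two intervals: 4–3.

4–3 suspension.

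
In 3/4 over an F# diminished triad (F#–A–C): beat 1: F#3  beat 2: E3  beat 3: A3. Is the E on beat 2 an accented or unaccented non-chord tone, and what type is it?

Unaccented escape tone.

The harmony at that moment is F# diminished triad (F#, A, C); E3 is not a chord tone.
It is approached by step down from F#3 and left by leap up to A3.
Step in, leap out — an escape tone.
It falls on a weak beat, so it is unaccented.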